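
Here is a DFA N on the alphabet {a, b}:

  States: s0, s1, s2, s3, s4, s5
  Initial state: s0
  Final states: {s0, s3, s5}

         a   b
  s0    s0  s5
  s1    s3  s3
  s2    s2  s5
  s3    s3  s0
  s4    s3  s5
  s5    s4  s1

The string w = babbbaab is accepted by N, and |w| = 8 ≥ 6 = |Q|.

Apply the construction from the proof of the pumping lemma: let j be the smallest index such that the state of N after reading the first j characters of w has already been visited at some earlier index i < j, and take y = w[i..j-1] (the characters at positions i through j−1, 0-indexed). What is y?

ab

State sequence: s0 -b-> s5 -a-> s4 -b-> s5 -b-> s1 -b-> s3 -a-> s3 -a-> s3 -b-> s0
First repeat at step 3: s5 was already visited.

So i = 1, j = 3, giving x = w[0:1] = b, y = w[1:3] = ab, z = w[3:8] = bbaab.
Check: |xy| = 3 ≤ 6 and |y| = 2 ≥ 1. Reading y takes N from s5 back to s5, so every xyⁱz is accepted.
Pumping length from the standard proof: p = 6 (the number of states). The repeated state found above gives |xy| = j ≤ 6 and |y| = j − i ≥ 1.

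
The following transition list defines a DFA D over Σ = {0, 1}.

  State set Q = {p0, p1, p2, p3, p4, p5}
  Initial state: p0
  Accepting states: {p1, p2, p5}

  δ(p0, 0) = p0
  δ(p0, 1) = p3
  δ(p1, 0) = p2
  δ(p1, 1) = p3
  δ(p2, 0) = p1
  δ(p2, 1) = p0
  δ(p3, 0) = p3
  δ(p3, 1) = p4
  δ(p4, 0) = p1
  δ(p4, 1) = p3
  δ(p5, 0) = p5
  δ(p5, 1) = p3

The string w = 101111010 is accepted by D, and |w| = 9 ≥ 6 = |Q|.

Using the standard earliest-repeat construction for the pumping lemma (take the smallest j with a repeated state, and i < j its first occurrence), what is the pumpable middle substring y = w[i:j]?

Run of D on w = 1 0 1 1 1 1 0 1 0:
  step 0: p0  (start)
  step 1: p3  (read 1: p0→p3)
  step 2: p3  (read 0: p3→p3)   ← first repeat (p3 seen earlier)
  step 3: p4  (read 1: p3→p4)
  step 4: p3  (read 1: p4→p3)
  step 5: p4  (read 1: p3→p4)
  step 6: p3  (read 1: p4→p3)
  step 7: p3  (read 0: p3→p3)
  step 8: p4  (read 1: p3→p4)
  step 9: p1  (read 0: p4→p1)

So i = 1, j = 2, giving x = w[0:1] = 1, y = w[1:2] = 0, z = w[2:9] = 1111010.
Check: |xy| = 2 ≤ 6 and |y| = 1 ≥ 1. Reading y takes D from p3 back to p3, so every xyⁱz is accepted.
The DFA has 6 states, so the proof of the pumping lemma guarantees a repeated state among the first 6+1 visited; the segment between the two visits is the pumpable y.

0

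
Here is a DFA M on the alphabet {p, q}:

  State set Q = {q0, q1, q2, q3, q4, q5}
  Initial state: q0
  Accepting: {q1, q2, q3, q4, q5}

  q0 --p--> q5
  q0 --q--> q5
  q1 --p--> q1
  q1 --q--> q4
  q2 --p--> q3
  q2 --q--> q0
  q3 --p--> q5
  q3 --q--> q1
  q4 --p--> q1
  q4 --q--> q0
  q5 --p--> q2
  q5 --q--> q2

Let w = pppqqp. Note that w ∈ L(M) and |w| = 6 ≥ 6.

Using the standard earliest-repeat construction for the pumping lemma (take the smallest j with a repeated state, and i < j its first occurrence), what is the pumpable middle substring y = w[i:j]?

qp

State sequence: q0 -p-> q5 -p-> q2 -p-> q3 -q-> q1 -q-> q4 -p-> q1
First repeat at step 6: q1 was already visited.

So i = 4, j = 6, giving x = w[0:4] = pppq, y = w[4:6] = qp, z = w[6:6] = ε.
Check: |xy| = 6 ≤ 6 and |y| = 2 ≥ 1. Reading y takes M from q1 back to q1, so every xyⁱz is accepted.
Pumping length from the standard proof: p = 6 (the number of states). The repeated state found above gives |xy| = j ≤ 6 and |y| = j − i ≥ 1.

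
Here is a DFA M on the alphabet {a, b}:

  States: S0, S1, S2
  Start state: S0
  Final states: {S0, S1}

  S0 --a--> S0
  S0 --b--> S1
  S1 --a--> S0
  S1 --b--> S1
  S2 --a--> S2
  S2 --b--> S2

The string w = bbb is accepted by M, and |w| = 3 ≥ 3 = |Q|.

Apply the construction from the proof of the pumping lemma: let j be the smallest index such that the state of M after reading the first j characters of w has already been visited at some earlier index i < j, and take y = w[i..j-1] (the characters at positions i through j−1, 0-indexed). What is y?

State sequence: S0 -b-> S1 -b-> S1 -b-> S1
First repeat at step 2: S1 was already visited.

So i = 1, j = 2, giving x = w[0:1] = b, y = w[1:2] = b, z = w[2:3] = b.
Check: |xy| = 2 ≤ 3 and |y| = 1 ≥ 1. Reading y takes M from S1 back to S1, so every xyⁱz is accepted.

b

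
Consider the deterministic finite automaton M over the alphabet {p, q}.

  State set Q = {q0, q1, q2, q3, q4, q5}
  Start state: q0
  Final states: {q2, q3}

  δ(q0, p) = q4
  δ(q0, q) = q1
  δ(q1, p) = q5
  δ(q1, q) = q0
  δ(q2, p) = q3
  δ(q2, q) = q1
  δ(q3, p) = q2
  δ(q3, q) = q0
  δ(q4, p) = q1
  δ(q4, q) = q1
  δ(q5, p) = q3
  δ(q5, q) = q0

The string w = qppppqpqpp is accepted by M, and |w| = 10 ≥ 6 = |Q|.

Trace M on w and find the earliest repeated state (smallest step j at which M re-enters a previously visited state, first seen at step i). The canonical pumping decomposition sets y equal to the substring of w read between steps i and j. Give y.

pp

Run of M on w = q p p p p q p q p p:
  step 0: q0  (start)
  step 1: q1  (read q: q0→q1)
  step 2: q5  (read p: q1→q5)
  step 3: q3  (read p: q5→q3)
  step 4: q2  (read p: q3→q2)
  step 5: q3  (read p: q2→q3)   ← first repeat (q3 seen earlier)
  step 6: q0  (read q: q3→q0)
  step 7: q4  (read p: q0→q4)
  step 8: q1  (read q: q4→q1)
  step 9: q5  (read p: q1→q5)
  step 10: q3  (read p: q5→q3)

So i = 3, j = 5, giving x = w[0:3] = qpp, y = w[3:5] = pp, z = w[5:10] = qpqpp.
Check: |xy| = 5 ≤ 6 and |y| = 2 ≥ 1. Reading y takes M from q3 back to q3, so every xyⁱz is accepted.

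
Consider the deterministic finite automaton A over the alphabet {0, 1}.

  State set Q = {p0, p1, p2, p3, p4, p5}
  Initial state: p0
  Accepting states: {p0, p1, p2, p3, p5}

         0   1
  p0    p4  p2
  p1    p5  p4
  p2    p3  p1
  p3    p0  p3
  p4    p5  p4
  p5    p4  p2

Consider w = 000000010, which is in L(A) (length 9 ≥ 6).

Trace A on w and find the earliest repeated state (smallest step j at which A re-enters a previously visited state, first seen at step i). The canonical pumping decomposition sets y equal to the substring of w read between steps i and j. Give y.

Run of A on w = 0 0 0 0 0 0 0 1 0:
  step 0: p0  (start)
  step 1: p4  (read 0: p0→p4)
  step 2: p5  (read 0: p4→p5)
  step 3: p4  (read 0: p5→p4)   ← first repeat (p4 seen earlier)
  step 4: p5  (read 0: p4→p5)
  step 5: p4  (read 0: p5→p4)
  step 6: p5  (read 0: p4→p5)
  step 7: p4  (read 0: p5→p4)
  step 8: p4  (read 1: p4→p4)
  step 9: p5  (read 0: p4→p5)

So i = 1, j = 3, giving x = w[0:1] = 0, y = w[1:3] = 00, z = w[3:9] = 000010.
Check: |xy| = 3 ≤ 6 and |y| = 2 ≥ 1. Reading y takes A from p4 back to p4, so every xyⁱz is accepted.
Pumping length from the standard proof: p = 6 (the number of states). The repeated state found above gives |xy| = j ≤ 6 and |y| = j − i ≥ 1.

00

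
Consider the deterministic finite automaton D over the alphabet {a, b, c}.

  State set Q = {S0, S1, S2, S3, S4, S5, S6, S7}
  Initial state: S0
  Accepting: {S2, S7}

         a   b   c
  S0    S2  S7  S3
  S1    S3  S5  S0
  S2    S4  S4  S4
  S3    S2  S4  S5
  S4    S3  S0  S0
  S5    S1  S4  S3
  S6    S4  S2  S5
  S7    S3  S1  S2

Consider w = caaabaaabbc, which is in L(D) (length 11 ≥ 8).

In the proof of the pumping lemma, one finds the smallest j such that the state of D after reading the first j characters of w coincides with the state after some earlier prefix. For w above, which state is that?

S3

Run of D on w = c a a a b a a a b b c:
  step 0: S0  (start)
  step 1: S3  (read c: S0→S3)
  step 2: S2  (read a: S3→S2)
  step 3: S4  (read a: S2→S4)
  step 4: S3  (read a: S4→S3)   ← first repeat (S3 seen earlier)
  step 5: S4  (read b: S3→S4)
  step 6: S3  (read a: S4→S3)
  step 7: S2  (read a: S3→S2)
  step 8: S4  (read a: S2→S4)
  step 9: S0  (read b: S4→S0)
  step 10: S7  (read b: S0→S7)
  step 11: S2  (read c: S7→S2)

The earliest repeat is at step j = 4: D is in S3, which it already visited at step i = 1.
Pumping length from the standard proof: p = 8 (the number of states). The repeated state found above gives |xy| = j ≤ 8 and |y| = j − i ≥ 1.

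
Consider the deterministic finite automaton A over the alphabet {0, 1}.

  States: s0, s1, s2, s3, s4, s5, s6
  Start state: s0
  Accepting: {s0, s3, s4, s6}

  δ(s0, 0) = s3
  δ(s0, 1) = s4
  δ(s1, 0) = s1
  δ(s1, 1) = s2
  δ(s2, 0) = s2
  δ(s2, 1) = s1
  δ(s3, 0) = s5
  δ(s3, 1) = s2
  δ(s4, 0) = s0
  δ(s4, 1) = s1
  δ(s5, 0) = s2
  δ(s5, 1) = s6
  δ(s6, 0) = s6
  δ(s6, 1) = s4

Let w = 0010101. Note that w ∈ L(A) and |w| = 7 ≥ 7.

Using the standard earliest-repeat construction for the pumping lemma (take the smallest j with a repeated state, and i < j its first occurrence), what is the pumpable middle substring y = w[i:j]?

0

Run of A on w = 0 0 1 0 1 0 1:
  step 0: s0  (start)
  step 1: s3  (read 0: s0→s3)
  step 2: s5  (read 0: s3→s5)
  step 3: s6  (read 1: s5→s6)
  step 4: s6  (read 0: s6→s6)   ← first repeat (s6 seen earlier)
  step 5: s4  (read 1: s6→s4)
  step 6: s0  (read 0: s4→s0)
  step 7: s4  (read 1: s0→s4)

So i = 3, j = 4, giving x = w[0:3] = 001, y = w[3:4] = 0, z = w[4:7] = 101.
Check: |xy| = 4 ≤ 7 and |y| = 1 ≥ 1. Reading y takes A from s6 back to s6, so every xyⁱz is accepted.
The DFA has 7 states, so the proof of the pumping lemma guarantees a repeated state among the first 7+1 visited; the segment between the two visits is the pumpable y.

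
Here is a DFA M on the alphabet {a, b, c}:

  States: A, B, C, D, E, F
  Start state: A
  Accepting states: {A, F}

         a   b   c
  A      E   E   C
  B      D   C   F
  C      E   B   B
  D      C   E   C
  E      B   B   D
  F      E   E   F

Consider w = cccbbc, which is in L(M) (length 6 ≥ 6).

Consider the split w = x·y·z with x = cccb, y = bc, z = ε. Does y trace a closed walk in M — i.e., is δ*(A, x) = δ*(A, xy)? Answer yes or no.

no

State sequence: A -c-> C -c-> B -c-> F -b-> E -b-> B -c-> F

After x (step 4): E. After xy (step 6): F.
They differ (E ≠ F), so y is not a cycle from the state after x; this split is not the one the pumping-lemma construction produces, and pumping y need not keep the string in L(M).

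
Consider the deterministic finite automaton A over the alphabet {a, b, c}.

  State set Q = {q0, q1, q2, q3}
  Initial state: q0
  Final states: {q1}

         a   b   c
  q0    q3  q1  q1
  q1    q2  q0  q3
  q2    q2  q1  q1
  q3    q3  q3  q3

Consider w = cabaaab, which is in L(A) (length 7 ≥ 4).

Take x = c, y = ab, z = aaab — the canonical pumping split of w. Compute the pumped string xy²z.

xy^2z = c·ab·ab·aaab = cababaaab.
Reading y = ab takes A from q1 back to q1, so after x·y·y the machine is still in q1, and z then leads to the accepting state q1. Hence cababaaab ∈ L(A).

cababaaab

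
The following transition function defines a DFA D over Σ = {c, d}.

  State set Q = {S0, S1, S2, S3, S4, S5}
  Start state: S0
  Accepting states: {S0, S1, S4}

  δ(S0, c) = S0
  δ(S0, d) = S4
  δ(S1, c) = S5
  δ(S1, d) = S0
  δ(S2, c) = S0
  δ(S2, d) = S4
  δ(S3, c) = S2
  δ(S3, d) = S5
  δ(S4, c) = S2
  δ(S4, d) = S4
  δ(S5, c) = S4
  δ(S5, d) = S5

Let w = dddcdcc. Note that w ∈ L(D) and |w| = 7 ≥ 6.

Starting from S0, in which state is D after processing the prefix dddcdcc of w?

Run of D on the first 7 characters of w = d d d c d c c:
  step 0: S0  (start)
  step 1: S4  (read d: S0→S4)
  step 2: S4  (read d: S4→S4)
  step 3: S4  (read d: S4→S4)
  step 4: S2  (read c: S4→S2)
  step 5: S4  (read d: S2→S4)
  step 6: S2  (read c: S4→S2)
  step 7: S0  (read c: S2→S0)

After reading 7 characters, D is in state S0.

S0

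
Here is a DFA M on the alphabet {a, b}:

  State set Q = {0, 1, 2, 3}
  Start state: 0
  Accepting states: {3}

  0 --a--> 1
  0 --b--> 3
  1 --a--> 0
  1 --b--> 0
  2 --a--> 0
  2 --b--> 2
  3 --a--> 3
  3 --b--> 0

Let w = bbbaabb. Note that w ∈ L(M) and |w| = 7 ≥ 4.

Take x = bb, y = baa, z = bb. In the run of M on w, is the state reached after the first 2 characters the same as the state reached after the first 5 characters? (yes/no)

State sequence: 0 -b-> 3 -b-> 0 -b-> 3 -a-> 3 -a-> 3

After x (step 2): 0. After xy (step 5): 3.
They differ (0 ≠ 3), so y is not a cycle from the state after x; this split is not the one the pumping-lemma construction produces, and pumping y need not keep the string in L(M).

no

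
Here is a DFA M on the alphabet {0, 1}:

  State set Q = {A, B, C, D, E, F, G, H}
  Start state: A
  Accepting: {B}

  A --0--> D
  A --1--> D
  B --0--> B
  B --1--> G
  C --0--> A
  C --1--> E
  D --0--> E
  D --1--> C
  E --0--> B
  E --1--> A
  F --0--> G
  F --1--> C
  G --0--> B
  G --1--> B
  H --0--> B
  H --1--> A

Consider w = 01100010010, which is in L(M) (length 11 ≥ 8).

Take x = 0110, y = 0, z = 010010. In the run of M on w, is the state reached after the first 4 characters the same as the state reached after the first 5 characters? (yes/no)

yes

State sequence: A -0-> D -1-> C -1-> E -0-> B -0-> B

After x (step 4): B. After xy (step 5): B.
They match, so y = 0 drives M around a cycle from B back to itself; pumping y any number of times keeps M in B before reading z, and xyⁱz ∈ L(M) for every i ≥ 0.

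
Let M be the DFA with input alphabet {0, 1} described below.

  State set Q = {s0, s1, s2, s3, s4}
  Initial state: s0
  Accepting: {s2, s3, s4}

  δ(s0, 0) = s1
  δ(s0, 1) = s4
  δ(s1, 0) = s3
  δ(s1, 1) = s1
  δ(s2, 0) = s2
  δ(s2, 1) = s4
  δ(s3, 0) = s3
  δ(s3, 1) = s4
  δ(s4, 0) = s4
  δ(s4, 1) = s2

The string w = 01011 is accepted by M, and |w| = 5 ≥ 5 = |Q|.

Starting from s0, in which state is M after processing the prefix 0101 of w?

Run of M on the first 4 characters of w = 0 1 0 1:
  step 0: s0  (start)
  step 1: s1  (read 0: s0→s1)
  step 2: s1  (read 1: s1→s1)
  step 3: s3  (read 0: s1→s3)
  step 4: s4  (read 1: s3→s4)

After reading 4 characters, M is in state s4.

s4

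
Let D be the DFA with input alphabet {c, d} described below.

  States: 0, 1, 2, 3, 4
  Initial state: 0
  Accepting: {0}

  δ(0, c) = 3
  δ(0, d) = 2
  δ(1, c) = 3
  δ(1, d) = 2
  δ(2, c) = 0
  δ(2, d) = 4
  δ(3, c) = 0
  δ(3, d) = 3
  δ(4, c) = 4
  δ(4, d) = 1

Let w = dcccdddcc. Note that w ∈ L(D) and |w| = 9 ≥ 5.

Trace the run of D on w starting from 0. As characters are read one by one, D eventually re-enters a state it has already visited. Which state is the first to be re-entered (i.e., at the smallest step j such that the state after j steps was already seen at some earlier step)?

0

State sequence: 0 -d-> 2 -c-> 0 -c-> 3 -c-> 0 -d-> 2 -d-> 4 -d-> 1 -c-> 3 -c-> 0
First repeat at step 2: 0 was already visited.

The earliest repeat is at step j = 2: D is in 0, which it already visited at step i = 0.
Pumping length from the standard proof: p = 5 (the number of states). The repeated state found above gives |xy| = j ≤ 5 and |y| = j − i ≥ 1.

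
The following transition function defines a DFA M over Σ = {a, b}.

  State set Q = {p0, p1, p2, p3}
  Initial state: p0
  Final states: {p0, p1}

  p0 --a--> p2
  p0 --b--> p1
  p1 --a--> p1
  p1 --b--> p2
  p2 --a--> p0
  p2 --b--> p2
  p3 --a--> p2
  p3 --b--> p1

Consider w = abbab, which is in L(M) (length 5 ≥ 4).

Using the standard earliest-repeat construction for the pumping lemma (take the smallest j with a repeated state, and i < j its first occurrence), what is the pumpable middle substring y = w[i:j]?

b

Run of M on w = a b b a b:
  step 0: p0  (start)
  step 1: p2  (read a: p0→p2)
  step 2: p2  (read b: p2→p2)   ← first repeat (p2 seen earlier)
  step 3: p2  (read b: p2→p2)
  step 4: p0  (read a: p2→p0)
  step 5: p1  (read b: p0→p1)

So i = 1, j = 2, giving x = w[0:1] = a, y = w[1:2] = b, z = w[2:5] = bab.
Check: |xy| = 2 ≤ 4 and |y| = 1 ≥ 1. Reading y takes M from p2 back to p2, so every xyⁱz is accepted.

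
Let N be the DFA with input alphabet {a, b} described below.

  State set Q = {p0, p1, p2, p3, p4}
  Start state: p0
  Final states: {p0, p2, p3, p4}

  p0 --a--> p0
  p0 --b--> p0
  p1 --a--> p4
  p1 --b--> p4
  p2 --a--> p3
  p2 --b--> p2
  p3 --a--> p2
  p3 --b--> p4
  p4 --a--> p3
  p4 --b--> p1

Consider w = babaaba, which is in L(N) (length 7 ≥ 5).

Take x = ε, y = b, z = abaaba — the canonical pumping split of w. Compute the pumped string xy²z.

bbabaaba

xy^2z = ε·b·b·abaaba = bbabaaba.
Reading y = b takes N from p0 back to p0, so after x·y·y the machine is still in p0, and z then leads to the accepting state p0. Hence bbabaaba ∈ L(N).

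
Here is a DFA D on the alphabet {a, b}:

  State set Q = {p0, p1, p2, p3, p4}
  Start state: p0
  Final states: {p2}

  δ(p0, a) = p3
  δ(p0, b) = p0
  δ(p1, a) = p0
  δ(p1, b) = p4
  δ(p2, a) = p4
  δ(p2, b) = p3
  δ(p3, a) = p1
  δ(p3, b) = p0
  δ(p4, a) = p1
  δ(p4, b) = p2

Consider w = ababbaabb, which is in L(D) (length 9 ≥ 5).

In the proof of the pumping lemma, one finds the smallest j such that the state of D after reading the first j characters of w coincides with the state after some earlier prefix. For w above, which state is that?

p0

Run of D on w = a b a b b a a b b:
  step 0: p0  (start)
  step 1: p3  (read a: p0→p3)
  step 2: p0  (read b: p3→p0)   ← first repeat (p0 seen earlier)
  step 3: p3  (read a: p0→p3)
  step 4: p0  (read b: p3→p0)
  step 5: p0  (read b: p0→p0)
  step 6: p3  (read a: p0→p3)
  step 7: p1  (read a: p3→p1)
  step 8: p4  (read b: p1→p4)
  step 9: p2  (read b: p4→p2)

The earliest repeat is at step j = 2: D is in p0, which it already visited at step i = 0.
Since D has 5 states, any run of length ≥ 5 visits 5+1 states, so by pigeonhole some state repeats within the first 5 steps — that repeat gives the pumpable loop.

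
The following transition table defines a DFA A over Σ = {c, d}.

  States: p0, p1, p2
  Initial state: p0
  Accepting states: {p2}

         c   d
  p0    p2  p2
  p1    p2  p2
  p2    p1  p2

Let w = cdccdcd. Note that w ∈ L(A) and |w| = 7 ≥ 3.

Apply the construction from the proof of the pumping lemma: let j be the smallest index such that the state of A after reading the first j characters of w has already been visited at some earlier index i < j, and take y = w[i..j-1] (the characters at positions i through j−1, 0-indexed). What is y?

d

Run of A on w = c d c c d c d:
  step 0: p0  (start)
  step 1: p2  (read c: p0→p2)
  step 2: p2  (read d: p2→p2)   ← first repeat (p2 seen earlier)
  step 3: p1  (read c: p2→p1)
  step 4: p2  (read c: p1→p2)
  step 5: p2  (read d: p2→p2)
  step 6: p1  (read c: p2→p1)
  step 7: p2  (read d: p1→p2)

So i = 1, j = 2, giving x = w[0:1] = c, y = w[1:2] = d, z = w[2:7] = ccdcd.
Check: |xy| = 2 ≤ 3 and |y| = 1 ≥ 1. Reading y takes A from p2 back to p2, so every xyⁱz is accepted.
With |Q| = 3, pigeonhole forces a state repeat no later than step 3; the substring read between the first and second visits to that state can be pumped.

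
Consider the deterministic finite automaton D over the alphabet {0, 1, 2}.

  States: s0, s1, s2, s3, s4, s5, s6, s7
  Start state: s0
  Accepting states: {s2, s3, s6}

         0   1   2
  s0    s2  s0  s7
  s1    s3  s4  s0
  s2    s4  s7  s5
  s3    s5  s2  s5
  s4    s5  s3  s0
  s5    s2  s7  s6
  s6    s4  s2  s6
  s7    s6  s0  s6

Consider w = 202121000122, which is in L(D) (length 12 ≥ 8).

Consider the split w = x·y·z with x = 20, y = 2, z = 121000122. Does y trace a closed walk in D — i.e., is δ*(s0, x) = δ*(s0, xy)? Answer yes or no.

State sequence: s0 -2-> s7 -0-> s6 -2-> s6

After x (step 2): s6. After xy (step 3): s6.
They match, so y = 2 drives D around a cycle from s6 back to itself; pumping y any number of times keeps D in s6 before reading z, and xyⁱz ∈ L(D) for every i ≥ 0.

yes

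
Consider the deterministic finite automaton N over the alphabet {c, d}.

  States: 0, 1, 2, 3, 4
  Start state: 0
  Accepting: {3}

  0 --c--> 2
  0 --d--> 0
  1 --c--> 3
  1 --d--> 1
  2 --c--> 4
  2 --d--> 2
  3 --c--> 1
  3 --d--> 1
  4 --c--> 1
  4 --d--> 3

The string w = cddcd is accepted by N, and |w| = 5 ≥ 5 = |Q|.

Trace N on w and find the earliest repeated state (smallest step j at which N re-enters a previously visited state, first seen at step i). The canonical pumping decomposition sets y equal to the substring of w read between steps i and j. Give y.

Run of N on w = c d d c d:
  step 0: 0  (start)
  step 1: 2  (read c: 0→2)
  step 2: 2  (read d: 2→2)   ← first repeat (2 seen earlier)
  step 3: 2  (read d: 2→2)
  step 4: 4  (read c: 2→4)
  step 5: 3  (read d: 4→3)

So i = 1, j = 2, giving x = w[0:1] = c, y = w[1:2] = d, z = w[2:5] = dcd.
Check: |xy| = 2 ≤ 5 and |y| = 1 ≥ 1. Reading y takes N from 2 back to 2, so every xyⁱz is accepted.
The DFA has 5 states, so the proof of the pumping lemma guarantees a repeated state among the first 5+1 visited; the segment between the two visits is the pumpable y.

d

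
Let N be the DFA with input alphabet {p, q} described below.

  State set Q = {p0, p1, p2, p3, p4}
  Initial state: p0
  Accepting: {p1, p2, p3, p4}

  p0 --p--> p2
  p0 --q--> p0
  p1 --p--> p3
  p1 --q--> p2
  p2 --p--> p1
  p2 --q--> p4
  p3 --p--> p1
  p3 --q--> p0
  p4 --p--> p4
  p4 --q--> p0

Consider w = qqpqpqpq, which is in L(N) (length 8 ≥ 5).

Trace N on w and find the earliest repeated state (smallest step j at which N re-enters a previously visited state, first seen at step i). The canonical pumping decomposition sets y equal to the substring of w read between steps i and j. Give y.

q

State sequence: p0 -q-> p0 -q-> p0 -p-> p2 -q-> p4 -p-> p4 -q-> p0 -p-> p2 -q-> p4
First repeat at step 1: p0 was already visited.

So i = 0, j = 1, giving x = w[0:0] = ε, y = w[0:1] = q, z = w[1:8] = qpqpqpq.
Check: |xy| = 1 ≤ 5 and |y| = 1 ≥ 1. Reading y takes N from p0 back to p0, so every xyⁱz is accepted.
The DFA has 5 states, so the proof of the pumping lemma guarantees a repeated state among the first 5+1 visited; the segment between the two visits is the pumpable y.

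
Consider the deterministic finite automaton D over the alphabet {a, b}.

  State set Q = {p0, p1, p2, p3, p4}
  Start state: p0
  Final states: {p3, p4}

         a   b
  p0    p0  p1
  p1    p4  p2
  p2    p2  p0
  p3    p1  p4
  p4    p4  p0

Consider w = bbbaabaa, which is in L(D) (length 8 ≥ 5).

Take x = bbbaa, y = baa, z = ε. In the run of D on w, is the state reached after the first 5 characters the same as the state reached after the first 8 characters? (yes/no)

no

Run of D on the first 8 characters of w = b b b a a b a a:
  step 0: p0  (start)
  step 1: p1  (read b: p0→p1)
  step 2: p2  (read b: p1→p2)
  step 3: p0  (read b: p2→p0)
  step 4: p0  (read a: p0→p0)
  step 5: p0  (read a: p0→p0)
  step 6: p1  (read b: p0→p1)
  step 7: p4  (read a: p1→p4)
  step 8: p4  (read a: p4→p4)

After x (step 5): p0. After xy (step 8): p4.
They differ (p0 ≠ p4), so y is not a cycle from the state after x; this split is not the one the pumping-lemma construction produces, and pumping y need not keep the string in L(D).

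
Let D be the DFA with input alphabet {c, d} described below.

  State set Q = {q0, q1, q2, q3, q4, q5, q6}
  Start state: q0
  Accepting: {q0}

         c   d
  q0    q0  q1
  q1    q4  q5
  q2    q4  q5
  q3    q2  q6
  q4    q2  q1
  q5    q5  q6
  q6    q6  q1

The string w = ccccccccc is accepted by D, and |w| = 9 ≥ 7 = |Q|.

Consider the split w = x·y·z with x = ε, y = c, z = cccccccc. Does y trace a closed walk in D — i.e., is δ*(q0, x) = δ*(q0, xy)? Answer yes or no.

Run of D on the first 1 characters of w = c:
  step 0: q0  (start)
  step 1: q0  (read c: q0→q0)

After x (step 0): q0. After xy (step 1): q0.
They match, so y = c drives D around a cycle from q0 back to itself; pumping y any number of times keeps D in q0 before reading z, and xyⁱz ∈ L(D) for every i ≥ 0.

yes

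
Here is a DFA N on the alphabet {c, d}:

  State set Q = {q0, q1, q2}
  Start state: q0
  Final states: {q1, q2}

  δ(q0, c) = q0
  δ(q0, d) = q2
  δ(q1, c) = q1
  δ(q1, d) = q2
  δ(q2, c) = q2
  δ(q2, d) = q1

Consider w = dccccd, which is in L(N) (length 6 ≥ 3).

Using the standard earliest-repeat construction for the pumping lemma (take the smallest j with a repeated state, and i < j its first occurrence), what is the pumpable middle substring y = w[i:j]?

c

State sequence: q0 -d-> q2 -c-> q2 -c-> q2 -c-> q2 -c-> q2 -d-> q1
First repeat at step 2: q2 was already visited.

So i = 1, j = 2, giving x = w[0:1] = d, y = w[1:2] = c, z = w[2:6] = cccd.
Check: |xy| = 2 ≤ 3 and |y| = 1 ≥ 1. Reading y takes N from q2 back to q2, so every xyⁱz is accepted.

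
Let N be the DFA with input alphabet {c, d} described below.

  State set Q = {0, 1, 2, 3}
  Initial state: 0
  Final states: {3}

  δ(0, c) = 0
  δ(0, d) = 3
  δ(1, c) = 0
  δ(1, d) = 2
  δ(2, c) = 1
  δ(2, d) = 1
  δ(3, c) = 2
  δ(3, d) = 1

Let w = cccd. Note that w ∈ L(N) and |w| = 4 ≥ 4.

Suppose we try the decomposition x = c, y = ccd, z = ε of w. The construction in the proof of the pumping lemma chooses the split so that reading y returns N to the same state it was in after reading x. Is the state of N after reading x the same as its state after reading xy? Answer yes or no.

State sequence: 0 -c-> 0 -c-> 0 -c-> 0 -d-> 3

After x (step 1): 0. After xy (step 4): 3.
They differ (0 ≠ 3), so y is not a cycle from the state after x; this split is not the one the pumping-lemma construction produces, and pumping y need not keep the string in L(N).

no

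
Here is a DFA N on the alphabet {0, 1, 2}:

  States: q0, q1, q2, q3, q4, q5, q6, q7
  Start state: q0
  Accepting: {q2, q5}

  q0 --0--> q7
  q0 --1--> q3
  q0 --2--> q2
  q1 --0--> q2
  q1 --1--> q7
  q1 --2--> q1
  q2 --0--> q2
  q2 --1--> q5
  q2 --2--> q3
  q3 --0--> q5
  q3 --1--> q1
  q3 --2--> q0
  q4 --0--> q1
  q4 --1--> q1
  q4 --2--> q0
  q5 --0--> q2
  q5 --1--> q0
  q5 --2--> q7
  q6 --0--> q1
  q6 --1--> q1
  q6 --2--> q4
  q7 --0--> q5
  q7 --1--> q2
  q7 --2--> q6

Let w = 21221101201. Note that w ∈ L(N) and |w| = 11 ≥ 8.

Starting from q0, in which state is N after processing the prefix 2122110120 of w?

Run of N on the first 10 characters of w = 2 1 2 2 1 1 0 1 2 0:
  step 0: q0  (start)
  step 1: q2  (read 2: q0→q2)
  step 2: q5  (read 1: q2→q5)
  step 3: q7  (read 2: q5→q7)
  step 4: q6  (read 2: q7→q6)
  step 5: q1  (read 1: q6→q1)
  step 6: q7  (read 1: q1→q7)
  step 7: q5  (read 0: q7→q5)
  step 8: q0  (read 1: q5→q0)
  step 9: q2  (read 2: q0→q2)
  step 10: q2  (read 0: q2→q2)

After reading 10 characters, N is in state q2.

q2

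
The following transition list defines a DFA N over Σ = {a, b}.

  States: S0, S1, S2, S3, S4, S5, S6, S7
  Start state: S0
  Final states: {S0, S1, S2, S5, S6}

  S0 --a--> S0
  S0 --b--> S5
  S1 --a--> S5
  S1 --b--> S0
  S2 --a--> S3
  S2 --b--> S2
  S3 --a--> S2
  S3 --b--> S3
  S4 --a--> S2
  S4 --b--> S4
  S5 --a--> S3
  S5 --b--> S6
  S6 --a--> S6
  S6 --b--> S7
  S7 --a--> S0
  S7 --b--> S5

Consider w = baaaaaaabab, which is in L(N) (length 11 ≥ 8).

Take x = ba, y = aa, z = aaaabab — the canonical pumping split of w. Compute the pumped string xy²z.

xy^2z = ba·aa·aa·aaaabab = baaaaaaaaabab.
Reading y = aa takes N from S3 back to S3, so after x·y·y the machine is still in S3, and z then leads to the accepting state S2. Hence baaaaaaaaabab ∈ L(N).

baaaaaaaaabab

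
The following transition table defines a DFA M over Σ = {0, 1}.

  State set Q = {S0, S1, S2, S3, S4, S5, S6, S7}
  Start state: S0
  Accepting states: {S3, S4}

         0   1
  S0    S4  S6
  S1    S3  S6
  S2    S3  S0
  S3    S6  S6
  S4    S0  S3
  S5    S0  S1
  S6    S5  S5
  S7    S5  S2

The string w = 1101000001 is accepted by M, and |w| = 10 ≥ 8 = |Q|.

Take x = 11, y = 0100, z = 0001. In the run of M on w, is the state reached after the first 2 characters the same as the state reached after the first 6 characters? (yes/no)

Run of M on the first 6 characters of w = 1 1 0 1 0 0:
  step 0: S0  (start)
  step 1: S6  (read 1: S0→S6)
  step 2: S5  (read 1: S6→S5)
  step 3: S0  (read 0: S5→S0)
  step 4: S6  (read 1: S0→S6)
  step 5: S5  (read 0: S6→S5)
  step 6: S0  (read 0: S5→S0)

After x (step 2): S5. After xy (step 6): S0.
They differ (S5 ≠ S0), so y is not a cycle from the state after x; this split is not the one the pumping-lemma construction produces, and pumping y need not keep the string in L(M).

no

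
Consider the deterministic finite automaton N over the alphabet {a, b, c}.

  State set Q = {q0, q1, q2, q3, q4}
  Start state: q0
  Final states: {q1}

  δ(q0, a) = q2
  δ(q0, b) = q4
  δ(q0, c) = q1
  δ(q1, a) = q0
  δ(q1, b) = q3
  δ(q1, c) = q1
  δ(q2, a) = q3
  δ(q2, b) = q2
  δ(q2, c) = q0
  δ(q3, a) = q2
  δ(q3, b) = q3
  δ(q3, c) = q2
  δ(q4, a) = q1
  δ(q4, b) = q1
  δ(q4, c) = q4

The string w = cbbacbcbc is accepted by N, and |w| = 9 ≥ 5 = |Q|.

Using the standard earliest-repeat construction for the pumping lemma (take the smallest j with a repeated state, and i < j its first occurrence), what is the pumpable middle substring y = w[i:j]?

b

Run of N on w = c b b a c b c b c:
  step 0: q0  (start)
  step 1: q1  (read c: q0→q1)
  step 2: q3  (read b: q1→q3)
  step 3: q3  (read b: q3→q3)   ← first repeat (q3 seen earlier)
  step 4: q2  (read a: q3→q2)
  step 5: q0  (read c: q2→q0)
  step 6: q4  (read b: q0→q4)
  step 7: q4  (read c: q4→q4)
  step 8: q1  (read b: q4→q1)
  step 9: q1  (read c: q1→q1)

So i = 2, j = 3, giving x = w[0:2] = cb, y = w[2:3] = b, z = w[3:9] = acbcbc.
Check: |xy| = 3 ≤ 5 and |y| = 1 ≥ 1. Reading y takes N from q3 back to q3, so every xyⁱz is accepted.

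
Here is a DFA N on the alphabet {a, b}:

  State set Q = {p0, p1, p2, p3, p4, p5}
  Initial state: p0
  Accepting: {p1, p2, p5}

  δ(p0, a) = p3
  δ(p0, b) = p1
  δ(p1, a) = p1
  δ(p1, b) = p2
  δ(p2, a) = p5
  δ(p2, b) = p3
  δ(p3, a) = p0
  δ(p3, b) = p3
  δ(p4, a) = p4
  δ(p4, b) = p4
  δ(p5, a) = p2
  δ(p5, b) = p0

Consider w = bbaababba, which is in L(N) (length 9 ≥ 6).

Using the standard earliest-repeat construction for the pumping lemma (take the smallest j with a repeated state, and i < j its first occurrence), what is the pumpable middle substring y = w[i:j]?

State sequence: p0 -b-> p1 -b-> p2 -a-> p5 -a-> p2 -b-> p3 -a-> p0 -b-> p1 -b-> p2 -a-> p5
First repeat at step 4: p2 was already visited.

So i = 2, j = 4, giving x = w[0:2] = bb, y = w[2:4] = aa, z = w[4:9] = babba.
Check: |xy| = 4 ≤ 6 and |y| = 2 ≥ 1. Reading y takes N from p2 back to p2, so every xyⁱz is accepted.
Pumping length from the standard proof: p = 6 (the number of states). The repeated state found above gives |xy| = j ≤ 6 and |y| = j − i ≥ 1.

aa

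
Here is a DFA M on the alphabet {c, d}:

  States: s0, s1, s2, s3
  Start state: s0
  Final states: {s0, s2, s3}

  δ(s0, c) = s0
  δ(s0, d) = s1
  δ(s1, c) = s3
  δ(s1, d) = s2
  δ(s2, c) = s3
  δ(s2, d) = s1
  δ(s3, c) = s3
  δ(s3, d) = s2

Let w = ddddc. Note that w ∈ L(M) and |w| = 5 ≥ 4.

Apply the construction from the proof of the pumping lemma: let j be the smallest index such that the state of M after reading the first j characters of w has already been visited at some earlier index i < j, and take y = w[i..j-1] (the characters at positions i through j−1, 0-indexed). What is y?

dd

State sequence: s0 -d-> s1 -d-> s2 -d-> s1 -d-> s2 -c-> s3
First repeat at step 3: s1 was already visited.

So i = 1, j = 3, giving x = w[0:1] = d, y = w[1:3] = dd, z = w[3:5] = dc.
Check: |xy| = 3 ≤ 4 and |y| = 2 ≥ 1. Reading y takes M from s1 back to s1, so every xyⁱz is accepted.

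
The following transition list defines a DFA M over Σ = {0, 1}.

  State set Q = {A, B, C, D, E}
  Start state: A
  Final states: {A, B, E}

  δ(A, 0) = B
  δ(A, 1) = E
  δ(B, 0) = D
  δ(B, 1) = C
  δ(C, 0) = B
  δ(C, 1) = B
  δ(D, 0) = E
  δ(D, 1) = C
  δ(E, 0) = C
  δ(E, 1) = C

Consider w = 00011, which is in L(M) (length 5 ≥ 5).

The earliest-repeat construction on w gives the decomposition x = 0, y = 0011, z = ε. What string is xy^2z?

xy^2z = 0·0011·0011·ε = 000110011.
Reading y = 0011 takes M from B back to B, so after x·y·y the machine is still in B, and z then leads to the accepting state B. Hence 000110011 ∈ L(M).

000110011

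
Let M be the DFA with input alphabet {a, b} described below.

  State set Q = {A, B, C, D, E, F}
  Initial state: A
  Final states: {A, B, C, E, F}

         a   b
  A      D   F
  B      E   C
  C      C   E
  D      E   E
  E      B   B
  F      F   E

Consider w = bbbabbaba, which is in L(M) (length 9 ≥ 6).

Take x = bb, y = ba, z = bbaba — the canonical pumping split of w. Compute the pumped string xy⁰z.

bbbbaba

xy⁰z = xz = bb·bbaba = bbbbaba.
Reading y = ba takes M from E back to E, so after x the machine is still in E, and z then leads to the accepting state B. Hence bbbbaba ∈ L(M).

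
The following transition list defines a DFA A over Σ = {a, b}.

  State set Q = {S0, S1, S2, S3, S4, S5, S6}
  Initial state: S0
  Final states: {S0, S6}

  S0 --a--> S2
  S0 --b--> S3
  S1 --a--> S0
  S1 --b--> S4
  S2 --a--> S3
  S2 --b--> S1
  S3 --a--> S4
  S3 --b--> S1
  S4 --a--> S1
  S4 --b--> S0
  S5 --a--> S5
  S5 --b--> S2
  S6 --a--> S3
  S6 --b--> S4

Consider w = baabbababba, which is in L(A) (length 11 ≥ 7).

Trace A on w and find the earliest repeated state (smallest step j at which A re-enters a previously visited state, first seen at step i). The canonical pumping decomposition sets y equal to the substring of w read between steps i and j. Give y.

State sequence: S0 -b-> S3 -a-> S4 -a-> S1 -b-> S4 -b-> S0 -a-> S2 -b-> S1 -a-> S0 -b-> S3 -b-> S1 -a-> S0
First repeat at step 4: S4 was already visited.

So i = 2, j = 4, giving x = w[0:2] = ba, y = w[2:4] = ab, z = w[4:11] = bababba.
Check: |xy| = 4 ≤ 7 and |y| = 2 ≥ 1. Reading y takes A from S4 back to S4, so every xyⁱz is accepted.
Pumping length from the standard proof: p = 7 (the number of states). The repeated state found above gives |xy| = j ≤ 7 and |y| = j − i ≥ 1.

ab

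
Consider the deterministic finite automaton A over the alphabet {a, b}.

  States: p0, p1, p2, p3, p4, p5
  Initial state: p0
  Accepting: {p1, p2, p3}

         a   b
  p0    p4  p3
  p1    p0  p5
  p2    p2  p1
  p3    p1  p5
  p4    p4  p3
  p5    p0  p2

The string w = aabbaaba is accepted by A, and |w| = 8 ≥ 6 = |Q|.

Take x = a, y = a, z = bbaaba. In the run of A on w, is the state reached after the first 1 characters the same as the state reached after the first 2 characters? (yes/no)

yes

Run of A on the first 2 characters of w = a a:
  step 0: p0  (start)
  step 1: p4  (read a: p0→p4)
  step 2: p4  (read a: p4→p4)

After x (step 1): p4. After xy (step 2): p4.
They match, so y = a drives A around a cycle from p4 back to itself; pumping y any number of times keeps A in p4 before reading z, and xyⁱz ∈ L(A) for every i ≥ 0.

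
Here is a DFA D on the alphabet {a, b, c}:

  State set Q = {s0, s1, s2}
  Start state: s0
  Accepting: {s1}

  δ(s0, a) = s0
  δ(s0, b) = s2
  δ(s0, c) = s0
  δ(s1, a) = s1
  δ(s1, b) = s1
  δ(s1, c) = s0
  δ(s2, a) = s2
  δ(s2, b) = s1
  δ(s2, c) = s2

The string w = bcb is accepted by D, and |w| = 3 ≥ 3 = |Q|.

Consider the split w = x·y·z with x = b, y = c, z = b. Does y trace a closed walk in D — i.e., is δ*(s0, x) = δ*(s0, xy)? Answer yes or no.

Run of D on the first 2 characters of w = b c:
  step 0: s0  (start)
  step 1: s2  (read b: s0→s2)
  step 2: s2  (read c: s2→s2)

After x (step 1): s2. After xy (step 2): s2.
They match, so y = c drives D around a cycle from s2 back to itself; pumping y any number of times keeps D in s2 before reading z, and xyⁱz ∈ L(D) for every i ≥ 0.

yes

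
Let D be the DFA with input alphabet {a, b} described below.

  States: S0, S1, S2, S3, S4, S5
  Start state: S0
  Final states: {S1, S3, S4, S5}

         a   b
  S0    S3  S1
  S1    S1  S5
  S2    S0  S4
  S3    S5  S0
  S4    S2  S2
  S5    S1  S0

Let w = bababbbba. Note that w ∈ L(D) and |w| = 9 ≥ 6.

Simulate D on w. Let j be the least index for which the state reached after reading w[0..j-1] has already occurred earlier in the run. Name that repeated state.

Run of D on w = b a b a b b b b a:
  step 0: S0  (start)
  step 1: S1  (read b: S0→S1)
  step 2: S1  (read a: S1→S1)   ← first repeat (S1 seen earlier)
  step 3: S5  (read b: S1→S5)
  step 4: S1  (read a: S5→S1)
  step 5: S5  (read b: S1→S5)
  step 6: S0  (read b: S5→S0)
  step 7: S1  (read b: S0→S1)
  step 8: S5  (read b: S1→S5)
  step 9: S1  (read a: S5→S1)

The earliest repeat is at step j = 2: D is in S1, which it already visited at step i = 1.

S1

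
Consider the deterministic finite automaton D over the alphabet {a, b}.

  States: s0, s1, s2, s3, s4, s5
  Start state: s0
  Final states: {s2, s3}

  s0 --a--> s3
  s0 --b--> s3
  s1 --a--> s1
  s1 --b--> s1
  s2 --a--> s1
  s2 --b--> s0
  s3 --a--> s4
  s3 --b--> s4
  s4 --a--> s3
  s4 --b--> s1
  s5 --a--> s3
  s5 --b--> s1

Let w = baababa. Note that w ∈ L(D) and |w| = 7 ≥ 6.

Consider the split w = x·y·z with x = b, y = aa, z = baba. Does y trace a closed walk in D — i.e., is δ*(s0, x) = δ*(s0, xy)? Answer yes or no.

yes

State sequence: s0 -b-> s3 -a-> s4 -a-> s3

After x (step 1): s3. After xy (step 3): s3.
They match, so y = aa drives D around a cycle from s3 back to itself; pumping y any number of times keeps D in s3 before reading z, and xyⁱz ∈ L(D) for every i ≥ 0.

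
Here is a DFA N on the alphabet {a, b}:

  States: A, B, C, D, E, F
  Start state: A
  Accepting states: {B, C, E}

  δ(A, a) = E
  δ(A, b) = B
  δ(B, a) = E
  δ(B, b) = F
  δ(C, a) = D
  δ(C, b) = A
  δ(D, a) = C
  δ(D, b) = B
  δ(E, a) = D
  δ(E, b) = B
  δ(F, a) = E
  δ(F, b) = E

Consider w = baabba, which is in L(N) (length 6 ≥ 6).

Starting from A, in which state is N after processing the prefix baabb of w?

State sequence: A -b-> B -a-> E -a-> D -b-> B -b-> F

After reading 5 characters, N is in state F.

F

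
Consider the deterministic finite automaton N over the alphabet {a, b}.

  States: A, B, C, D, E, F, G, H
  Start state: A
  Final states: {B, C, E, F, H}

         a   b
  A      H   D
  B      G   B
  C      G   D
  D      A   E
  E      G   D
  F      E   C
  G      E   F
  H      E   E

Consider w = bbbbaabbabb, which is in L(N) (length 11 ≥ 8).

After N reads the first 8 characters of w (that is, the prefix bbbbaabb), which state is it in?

E

State sequence: A -b-> D -b-> E -b-> D -b-> E -a-> G -a-> E -b-> D -b-> E

After reading 8 characters, N is in state E.
(This kind of state-tracing is the core of the pumping-lemma construction: with 8 states, pigeonhole forces a repeat within the first 8 steps.)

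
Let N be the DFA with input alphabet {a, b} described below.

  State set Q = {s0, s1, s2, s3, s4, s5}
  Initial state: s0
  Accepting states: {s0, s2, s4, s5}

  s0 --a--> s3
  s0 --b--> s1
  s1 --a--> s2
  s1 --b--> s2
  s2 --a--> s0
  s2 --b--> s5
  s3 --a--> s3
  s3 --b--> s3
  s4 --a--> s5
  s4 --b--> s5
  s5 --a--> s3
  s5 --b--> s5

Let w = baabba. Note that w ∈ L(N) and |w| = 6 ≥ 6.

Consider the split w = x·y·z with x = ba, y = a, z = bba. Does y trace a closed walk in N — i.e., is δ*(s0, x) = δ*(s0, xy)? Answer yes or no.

no

State sequence: s0 -b-> s1 -a-> s2 -a-> s0

After x (step 2): s2. After xy (step 3): s0.
They differ (s2 ≠ s0), so y is not a cycle from the state after x; this split is not the one the pumping-lemma construction produces, and pumping y need not keep the string in L(N).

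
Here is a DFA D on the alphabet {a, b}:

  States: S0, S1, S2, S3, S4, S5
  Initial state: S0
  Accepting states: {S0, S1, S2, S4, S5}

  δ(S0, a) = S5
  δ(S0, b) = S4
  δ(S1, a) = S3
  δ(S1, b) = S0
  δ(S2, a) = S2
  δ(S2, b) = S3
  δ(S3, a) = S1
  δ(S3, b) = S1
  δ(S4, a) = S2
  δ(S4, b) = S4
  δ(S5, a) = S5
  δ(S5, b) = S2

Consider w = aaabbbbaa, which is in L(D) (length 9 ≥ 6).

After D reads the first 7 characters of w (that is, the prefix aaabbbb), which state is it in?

State sequence: S0 -a-> S5 -a-> S5 -a-> S5 -b-> S2 -b-> S3 -b-> S1 -b-> S0

After reading 7 characters, D is in state S0.

S0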